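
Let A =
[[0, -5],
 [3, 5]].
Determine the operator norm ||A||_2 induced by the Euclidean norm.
||A||_2 = sqrt((59 + sqrt(2581))/2) ≈ 7.4096 (= sqrt(largest eigenvalue of A^T A))

||A||_2 = sigma_max(A) = sqrt(lambda_max(A^T A)). Form the symmetric matrix M = A^T A =
[[9, 15],
 [15, 50]].
Its characteristic polynomial (trace, determinant of M give the coefficients) is
  p(λ) = det(λ I - M) = λ^2 - 59λ + 225.
For λ^2 - 59λ + 225 the discriminant is 2581. It is nonnegative but not a perfect square, so the roots are real and irrational: λ = (59 ± sqrt(2581))/2 ≈ 54.9018, 4.0982.
So the eigenvalues of A^T A are ≈ 4.0982, 54.9018 (all ≥ 0, as they must be for A^T A). The largest is λ_max = (59 + sqrt(2581))/2 ≈ 54.9018, hence ||A||_2 = sqrt(λ_max) = sqrt((59 + sqrt(2581))/2) ≈ 7.4096.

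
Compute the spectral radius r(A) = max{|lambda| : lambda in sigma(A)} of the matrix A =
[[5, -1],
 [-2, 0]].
r(A) = (5 + sqrt(33))/2 ≈ 5.3723

The eigenvalues of A are the roots of its characteristic polynomial. With M = A (coefficients from the trace and determinant):
  p(λ) = det(λ I - M) = λ^2 - 5λ - 2.
For λ^2 - 5λ - 2 the discriminant is 33. It is nonnegative but not a perfect square, so the roots are real and irrational: λ = (5 ± sqrt(33))/2 ≈ 5.3723, -0.3723.
Thus the eigenvalues (to 4 decimals) are 5.3723 (modulus 5.3723); -0.3723 (modulus 0.3723). The spectral radius is the largest modulus: r(A) = (5 + sqrt(33))/2 ≈ 5.3723. (Cross-check: r(A) ≤ ||A||_2 ≈ 5.465; equality holds whenever A is normal, though it can also hold for some non-normal A.)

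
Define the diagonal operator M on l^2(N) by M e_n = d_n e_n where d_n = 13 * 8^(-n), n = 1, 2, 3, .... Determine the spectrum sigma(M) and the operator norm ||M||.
sigma(M) = {13 * 8^(-n) : n ≥ 1} ∪ {0}; ||M|| = 13/8

A bounded diagonal operator on l^2 with diagonal entries d_n has spectrum equal to the closure of {d_n : n ≥ 1}: every d_n is an eigenvalue (with eigenvector e_n), so {d_n} ⊂ sigma(M); the spectrum is closed, so its closure is too; and for lambda not in the closure, (M - lambda I) has bounded inverse (the diagonal entries 1/(d_n - lambda) are bounded). For our sequence d_n = 13 * 8^(-n), n = 1, 2, 3, ...:
  - {d_n} = {13 * 8^(-n) : n ≥ 1}; the only limit point is 0
  - closure = {13 * 8^(-n) : n ≥ 1} ∪ {0}
For the norm: a diagonal operator has ||M|| = sup_n |d_n|. Here d_n = 13 * 8^(-n) is positive and decreasing, so sup_n |d_n| = d_1 = 13/8. So ||M|| = 13/8.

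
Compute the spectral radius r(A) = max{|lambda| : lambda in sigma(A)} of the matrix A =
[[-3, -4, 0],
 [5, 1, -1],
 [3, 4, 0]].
r(A) = sqrt(21) ≈ 4.5826

The eigenvalues of A are the roots of its characteristic polynomial. With M = A (coefficients from the trace, the sum of principal 2x2 minors, and det A):
  p(λ) = det(λ I - M) = λ^3 + 2λ^2 + 21λ.
The constant term is 0, so λ = 0 is a root. Dividing out λ leaves p(λ) = λ(λ^2 + 2λ + 21). For λ^2 + 2λ + 21 the discriminant is -80. It is negative, so the roots are the complex-conjugate pair λ = -1 ± (sqrt(80)/2) i ≈ -1 ± 4.4721i. For a conjugate pair the product of the roots equals the constant term, so |λ|^2 = 21 and |λ| = sqrt(21) ≈ 4.5826.
Thus the eigenvalues (to 4 decimals) are -1 ± 4.4721i (modulus 4.5826); 0 (modulus 0). The spectral radius is the largest modulus: r(A) = sqrt(21) ≈ 4.5826. (Cross-check: r(A) ≤ ||A||_2 ≈ 8.2297; equality holds whenever A is normal, though it can also hold for some non-normal A.)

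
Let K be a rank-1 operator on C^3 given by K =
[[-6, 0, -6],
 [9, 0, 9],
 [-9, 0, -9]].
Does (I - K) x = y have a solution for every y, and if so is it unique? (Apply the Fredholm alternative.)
(I - K) is invertible (det(I - K) = 16 ≠ 0), so for every y in C^3 the equation (I - K) x = y has a unique solution.

K has rank 1, so it is an outer product K = u v^T: every row of K is a multiple of one row vector. Reading off the entries, u = (2, -3, 3) and v = (-3, 0, -3) (row i of K equals u_i·v^T). A rank-one matrix u v^T satisfies K u = u (v·u) and kills the (2)-dimensional subspace v^⊥, so its characteristic polynomial is lambda^2 (lambda - v·u) with v·u = tr K = -15. Hence the eigenvalues of I - K are 1 (multiplicity 2) and 1 - (-15) = 16, so det(I - K) = 16. (Direct check: I - K =
[[7, 0, 6],
 [-9, 1, -9],
 [9, 0, 10]]
has determinant 16.) The finite-dimensional Fredholm alternative says: either (I - K) is invertible, or ker(I - K) ≠ {0} and then range(I - K) = ker((I - K)^*)^⊥, with dim ker(I - K) = dim ker((I - K)^*). Since det(I - K) ≠ 0, 1 is not an eigenvalue of K and ker(I - K) = {0}, so we are in the first case: for every y there is a unique x = (I - K)^(-1) y. Explicitly, by the Sherman–Morrison formula, (I - u v^T)^(-1) = I + u v^T/(1 - v·u), i.e. (I - K)^(-1) = I + K/(16).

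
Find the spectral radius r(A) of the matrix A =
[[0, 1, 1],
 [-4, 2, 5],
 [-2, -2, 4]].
r(A) ≈ 4.3895

The eigenvalues of A are the roots of its characteristic polynomial. With M = A (coefficients from the trace, the sum of principal 2x2 minors, and det A):
  p(λ) = det(λ I - M) = λ^3 - 6λ^2 + 24λ - 18.
No integer candidate from the rational root theorem (±divisors of 18) is a root, so the roots are irrational. The cubic discriminant is Δ = -12204 < 0, so there is one real root and a complex-conjugate pair. p(0) = -18 and p(1) = 1 have opposite signs, so a root lies in (0, 1); Newton's method refines it to λ ≈ 0.9342. Dividing out (λ - (0.9342)) leaves approximately λ^2 - 5.0658λ + 19.2675. For λ^2 - 5.0658λ + 19.2675 the discriminant is -51.4077. It is negative, so the remaining roots are the complex-conjugate pair λ ≈ 2.5329 ± 3.585i. Their product equals the constant term, so |λ|^2 ≈ 19.2675 and |λ| ≈ 4.3895.
Thus the eigenvalues (to 4 decimals) are 0.9342 (modulus 0.9342); 2.5329 ± 3.585i (modulus 4.3895). The spectral radius is the largest modulus: r(A) ≈ 4.3895. (Cross-check: r(A) ≤ ||A||_2 ≈ 7.8428; equality holds whenever A is normal, though it can also hold for some non-normal A.)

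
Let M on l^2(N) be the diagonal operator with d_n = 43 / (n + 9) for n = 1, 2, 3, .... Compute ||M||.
||M|| = 43/10 (attained at n = 1)

For M diagonal, ||M|| = sup_n |d_n| = sup_n 43/(n + 9). This is positive and strictly decreasing in n, so the supremum is attained at n = 1: d_1 = 43/(1 + 9) = 43/10. Hence ||M|| = 43/10.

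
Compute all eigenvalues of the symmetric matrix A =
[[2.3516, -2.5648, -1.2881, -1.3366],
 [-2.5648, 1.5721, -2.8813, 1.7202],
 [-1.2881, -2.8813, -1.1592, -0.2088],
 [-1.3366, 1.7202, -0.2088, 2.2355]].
sigma(A) ≈ {-4, 1, 2, 6}

A is real symmetric, so its spectrum consists of real eigenvalues. Expanding the characteristic polynomial of the displayed matrix gives
  det(λ I - A) = p(λ) = λ^4 + (-5)λ^3 + (-16)λ^2 + (67.9983)λ + (-47.998).
Solving p(λ) = 0 yields eigenvalues ≈ -4, 1, 2, 6. (A is shown rounded to 4 decimals, so these recover the underlying integer eigenvalues to within that precision.)
Verification: the trace of A = 5 equals the sum of eigenvalues 5, and det(A) ≈ -47.9980 matches the eigenvalue product -48.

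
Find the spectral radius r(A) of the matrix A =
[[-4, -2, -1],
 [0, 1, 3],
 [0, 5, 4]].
r(A) = (5 + sqrt(69))/2 ≈ 6.6533

The eigenvalues of A are the roots of its characteristic polynomial. With M = A (coefficients from the trace, the sum of principal 2x2 minors, and det A):
  p(λ) = det(λ I - M) = λ^3 - λ^2 - 31λ - 44.
By the rational root theorem any rational root is an integer divisor of 44. Testing λ = -4: p(-4) = -64 - 16 + 124 - 44 = 0, so λ = -4 is a root. Dividing out (λ + 4) leaves p(λ) = (λ + 4)(λ^2 - 5λ - 11). For λ^2 - 5λ - 11 the discriminant is 69. It is nonnegative but not a perfect square, so the roots are real and irrational: λ = (5 ± sqrt(69))/2 ≈ 6.6533, -1.6533.
Thus the eigenvalues (to 4 decimals) are 6.6533 (modulus 6.6533); -1.6533 (modulus 1.6533); -4 (modulus 4). The spectral radius is the largest modulus: r(A) = (5 + sqrt(69))/2 ≈ 6.6533. (Cross-check: r(A) ≤ ||A||_2 ≈ 7.4148; equality holds whenever A is normal, though it can also hold for some non-normal A.)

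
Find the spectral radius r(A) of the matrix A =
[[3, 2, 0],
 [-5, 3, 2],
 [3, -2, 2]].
r(A) ≈ 4.4427

The eigenvalues of A are the roots of its characteristic polynomial. With M = A (coefficients from the trace, the sum of principal 2x2 minors, and det A):
  p(λ) = det(λ I - M) = λ^3 - 8λ^2 + 35λ - 62.
No integer candidate from the rational root theorem (±divisors of 62) is a root, so the roots are irrational. The cubic discriminant is Δ = -11384 < 0, so there is one real root and a complex-conjugate pair. p(3) = -2 and p(4) = 14 have opposite signs, so a root lies in (3, 4); Newton's method refines it to λ ≈ 3.1412. Dividing out (λ - (3.1412)) leaves approximately λ^2 - 4.8588λ + 19.7375. For λ^2 - 4.8588λ + 19.7375 the discriminant is -55.3423. It is negative, so the remaining roots are the complex-conjugate pair λ ≈ 2.4294 ± 3.7196i. Their product equals the constant term, so |λ|^2 ≈ 19.7375 and |λ| ≈ 4.4427.
Thus the eigenvalues (to 4 decimals) are 3.1412 (modulus 3.1412); 2.4294 ± 3.7196i (modulus 4.4427). The spectral radius is the largest modulus: r(A) ≈ 4.4427. (Cross-check: r(A) ≤ ||A||_2 ≈ 7.0938; equality holds whenever A is normal, though it can also hold for some non-normal A.)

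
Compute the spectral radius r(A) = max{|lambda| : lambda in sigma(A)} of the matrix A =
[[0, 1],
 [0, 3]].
r(A) = 3

The eigenvalues of A are the roots of its characteristic polynomial. With M = A (coefficients from the trace and determinant):
  p(λ) = det(λ I - M) = λ^2 - 3λ.
For λ^2 - 3λ the discriminant is 9. It is a perfect square (3^2), so the roots are rational: λ = (3 ± 3)/2 = 3, 0.
Thus the eigenvalues (to 4 decimals) are 3 (modulus 3); 0 (modulus 0). The spectral radius is the largest modulus: r(A) = 3. (Cross-check: r(A) ≤ ||A||_2 ≈ 3.1623; equality holds whenever A is normal, though it can also hold for some non-normal A.)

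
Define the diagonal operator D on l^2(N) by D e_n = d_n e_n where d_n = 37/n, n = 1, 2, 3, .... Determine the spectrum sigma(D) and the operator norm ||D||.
sigma(D) = {37/n : n ≥ 1} ∪ {0}; ||D|| = 37

A bounded diagonal operator on l^2 with diagonal entries d_n has spectrum equal to the closure of {d_n : n ≥ 1}: every d_n is an eigenvalue (with eigenvector e_n), so {d_n} ⊂ sigma(D); the spectrum is closed, so its closure is too; and for lambda not in the closure, (D - lambda I) has bounded inverse (the diagonal entries 1/(d_n - lambda) are bounded). For our sequence d_n = 37/n, n = 1, 2, 3, ...:
  - {d_n} = {37/n : n ≥ 1}; the only limit point is 0
  - closure = {37/n : n ≥ 1} ∪ {0}
For the norm: a diagonal operator has ||D|| = sup_n |d_n|. Here d_n = 37/n is positive and decreasing, so sup_n |d_n| = d_1 = 37. So ||D|| = 37.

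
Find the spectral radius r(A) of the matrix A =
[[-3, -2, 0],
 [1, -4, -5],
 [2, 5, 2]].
r(A) ≈ 4.4817

The eigenvalues of A are the roots of its characteristic polynomial. With M = A (coefficients from the trace, the sum of principal 2x2 minors, and det A):
  p(λ) = det(λ I - M) = λ^3 + 5λ^2 + 25λ + 27.
No integer candidate from the rational root theorem (±divisors of 27) is a root, so the roots are irrational. The cubic discriminant is Δ = -19308 < 0, so there is one real root and a complex-conjugate pair. p(-2) = -11 and p(-1) = 6 have opposite signs, so a root lies in (-2, -1); Newton's method refines it to λ ≈ -1.3442. Dividing out (λ - (-1.3442)) leaves approximately λ^2 + 3.6558λ + 20.0858. For λ^2 + 3.6558λ + 20.0858 the discriminant is -66.9786. It is negative, so the remaining roots are the complex-conjugate pair λ ≈ -1.8279 ± 4.092i. Their product equals the constant term, so |λ|^2 ≈ 20.0858 and |λ| ≈ 4.4817.
Thus the eigenvalues (to 4 decimals) are -1.3442 (modulus 1.3442); -1.8279 ± 4.092i (modulus 4.4817). The spectral radius is the largest modulus: r(A) ≈ 4.4817. (Cross-check: r(A) ≤ ||A||_2 ≈ 8.3369; equality holds whenever A is normal, though it can also hold for some non-normal A.)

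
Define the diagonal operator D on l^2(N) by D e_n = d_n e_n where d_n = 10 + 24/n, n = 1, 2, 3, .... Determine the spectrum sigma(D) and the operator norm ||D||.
sigma(D) = {10 + 24/n : n ≥ 1} ∪ {10}; ||D|| = 34

A bounded diagonal operator on l^2 with diagonal entries d_n has spectrum equal to the closure of {d_n : n ≥ 1}: every d_n is an eigenvalue (with eigenvector e_n), so {d_n} ⊂ sigma(D); the spectrum is closed, so its closure is too; and for lambda not in the closure, (D - lambda I) has bounded inverse (the diagonal entries 1/(d_n - lambda) are bounded). For our sequence d_n = 10 + 24/n, n = 1, 2, 3, ...:
  - {d_n} = {10 + 24/n : n ≥ 1}; the only limit point is 10
  - closure = {10 + 24/n : n ≥ 1} ∪ {10}
For the norm: a diagonal operator has ||D|| = sup_n |d_n|. Here d_n = 10 + 24/n is positive and decreasing, so sup_n |d_n| = d_1 = 10 + 24 = 34. So ||D|| = 34.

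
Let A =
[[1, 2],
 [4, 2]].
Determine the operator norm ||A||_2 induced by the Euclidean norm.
||A||_2 = sqrt((25 + sqrt(481))/2) ≈ 4.8442 (= sqrt(largest eigenvalue of A^T A))

||A||_2 = sigma_max(A) = sqrt(lambda_max(A^T A)). Form the symmetric matrix M = A^T A =
[[17, 10],
 [10, 8]].
Its characteristic polynomial (trace, determinant of M give the coefficients) is
  p(λ) = det(λ I - M) = λ^2 - 25λ + 36.
For λ^2 - 25λ + 36 the discriminant is 481. It is nonnegative but not a perfect square, so the roots are real and irrational: λ = (25 ± sqrt(481))/2 ≈ 23.4659, 1.5341.
So the eigenvalues of A^T A are ≈ 1.5341, 23.4659 (all ≥ 0, as they must be for A^T A). The largest is λ_max = (25 + sqrt(481))/2 ≈ 23.4659, hence ||A||_2 = sqrt(λ_max) = sqrt((25 + sqrt(481))/2) ≈ 4.8442.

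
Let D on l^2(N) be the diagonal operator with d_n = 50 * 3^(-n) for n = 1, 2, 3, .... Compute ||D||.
||D|| = 50/3 (attained at n = 1)

For D diagonal, ||D|| = sup_n |d_n|. The sequence d_n = 50 * 3^(-n) is positive and strictly decreasing (ratio 3^(-1) < 1), so the supremum is d_1 = 50/3. Hence ||D|| = 50/3.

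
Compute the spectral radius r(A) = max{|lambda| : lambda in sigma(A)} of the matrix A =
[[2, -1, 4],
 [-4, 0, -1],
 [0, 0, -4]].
r(A) = 4

The eigenvalues of A are the roots of its characteristic polynomial. With M = A (coefficients from the trace, the sum of principal 2x2 minors, and det A):
  p(λ) = det(λ I - M) = λ^3 + 2λ^2 - 12λ - 16.
By the rational root theorem any rational root is an integer divisor of 16. Testing λ = -4: p(-4) = -64 + 32 + 48 - 16 = 0, so λ = -4 is a root. Dividing out (λ + 4) leaves p(λ) = (λ + 4)(λ^2 - 2λ - 4). For λ^2 - 2λ - 4 the discriminant is 20. It is nonnegative but not a perfect square, so the roots are real and irrational: λ = (2 ± sqrt(20))/2 ≈ 3.2361, -1.2361.
Thus the eigenvalues (to 4 decimals) are 3.2361 (modulus 3.2361); -1.2361 (modulus 1.2361); -4 (modulus 4). The spectral radius is the largest modulus: r(A) = 4. (Cross-check: r(A) ≤ ||A||_2 ≈ 6.3757; equality holds whenever A is normal, though it can also hold for some non-normal A.)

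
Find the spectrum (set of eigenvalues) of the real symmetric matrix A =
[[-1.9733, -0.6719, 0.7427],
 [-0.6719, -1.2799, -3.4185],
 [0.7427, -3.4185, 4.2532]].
sigma(A) ≈ {-3, -2, 6}

A is real symmetric, so its spectrum consists of real eigenvalues. Expanding the characteristic polynomial of the displayed matrix gives
  det(λ I - A) = p(λ) = λ^3 + (-1)λ^2 + (-24)λ + (-36).
Solving p(λ) = 0 yields eigenvalues ≈ -3, -2, 6. (A is shown rounded to 4 decimals, so these recover the underlying integer eigenvalues to within that precision.)
Verification: the trace of A = 1 equals the sum of eigenvalues 1, and det(A) ≈ 36.0000 matches the eigenvalue product 36.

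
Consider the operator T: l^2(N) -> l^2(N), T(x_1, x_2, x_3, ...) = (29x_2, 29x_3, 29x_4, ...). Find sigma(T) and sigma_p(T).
sigma(T) = closed disk {z in C : |z| ≤ 29}; sigma_p(T) = open disk {z in C : |z| < 29}

Note T = 29·V where V is the unit left shift (V x)_k = x_{k+1}; so sigma(T) = 29·sigma(V) and ||T|| = 29||V||. ||T x||^2 = 841sum_{k≥2} |x_k|^2 ≤ 841||x||^2, with equality on {x : x_1 = 0}, so ||T|| = 29. For any lambda with |lambda| < 29, set r = lambda/29 (|r| < 1); the vector x = (1, r, r^2, ...) is in l^2 and satisfies T x = 29(r, r^2, ...) = lambda x, so lambda is an eigenvalue. On the boundary |lambda| = 29 the geometric series diverges, so no l^2 eigenvector exists, but these lambda lie in the approximate point spectrum. Hence sigma(T) is the closed disk of radius 29 and sigma_p(T) is the open disk.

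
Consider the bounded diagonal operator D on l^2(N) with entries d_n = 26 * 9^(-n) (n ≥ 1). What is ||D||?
||D|| = 26/9 (attained at n = 1)

For D diagonal, ||D|| = sup_n |d_n|. The sequence d_n = 26 * 9^(-n) is positive and strictly decreasing (ratio 9^(-1) < 1), so the supremum is d_1 = 26/9. Hence ||D|| = 26/9.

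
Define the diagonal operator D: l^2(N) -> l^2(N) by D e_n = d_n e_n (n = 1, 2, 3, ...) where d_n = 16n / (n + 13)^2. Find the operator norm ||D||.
||D|| = 4/13 (attained at n = 13)

For D diagonal, ||D|| = sup_n |d_n|. Treat f(x) = 16x / (x + 13)^2 for real x > 0. By the quotient rule, f'(x) = 16(13 - x)/(x + 13)^3, which is positive for x < 13 and negative for x > 13. So f has a unique maximum at x = 13, and since 13 is a positive integer, the supremum over n ≥ 1 is attained at n = 13: d_13 = 16·13/(13 + 13)^2 = 16·13/676 = 4/13. Hence ||D|| = 4/13.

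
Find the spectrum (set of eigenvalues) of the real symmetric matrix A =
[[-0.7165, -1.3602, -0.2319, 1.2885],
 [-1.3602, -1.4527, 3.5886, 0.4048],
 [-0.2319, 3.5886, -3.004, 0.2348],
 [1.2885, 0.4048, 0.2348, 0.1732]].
sigma(A) ≈ {-6, -2, 1, 2}

A is real symmetric, so its spectrum consists of real eigenvalues. Expanding the characteristic polynomial of the displayed matrix gives
  det(λ I - A) = p(λ) = λ^4 + (5)λ^3 + (-10)λ^2 + (-20)λ + (24).
Solving p(λ) = 0 yields eigenvalues ≈ -6, -2, 1, 2. (A is shown rounded to 4 decimals, so these recover the underlying integer eigenvalues to within that precision.)
Verification: the trace of A = -5 equals the sum of eigenvalues -5, and det(A) ≈ 24.0002 matches the eigenvalue product 24.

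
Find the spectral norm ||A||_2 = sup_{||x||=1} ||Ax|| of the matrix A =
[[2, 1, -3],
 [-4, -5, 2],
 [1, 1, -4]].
||A||_2 ≈ 8.025 (= sqrt(largest eigenvalue of A^T A))

||A||_2 = sigma_max(A) = sqrt(lambda_max(A^T A)). Form the symmetric matrix M = A^T A =
[[21, 23, -18],
 [23, 27, -17],
 [-18, -17, 29]].
Its characteristic polynomial (trace, sum of principal 2x2 minors, determinant of M give the coefficients) is
  p(λ) = det(λ I - M) = λ^3 - 77λ^2 + 817λ - 361.
No integer candidate from the rational root theorem (±divisors of 361) is a root, so the roots are irrational. The cubic discriminant is Δ = 1522218592 > 0, so there are three distinct real roots. p(0) = -361 and p(1) = 380 have opposite signs, so a root lies in (0, 1); Newton's method refines it to λ ≈ 0.4618. p(12) = 83 and p(13) = -556 have opposite signs, so a root lies in (12, 13); Newton's method refines it to λ ≈ 12.1373. p(64) = -1321 and p(65) = 2044 have opposite signs, so a root lies in (64, 65); Newton's method refines it to λ ≈ 64.4009. Check (Vieta): the three roots sum to 77, matching tr M = 77.
So the eigenvalues of A^T A are ≈ 0.4618, 12.1373, 64.4009 (all ≥ 0, as they must be for A^T A). The largest is λ_max ≈ 64.4009, hence ||A||_2 = sqrt(λ_max) ≈ 8.025.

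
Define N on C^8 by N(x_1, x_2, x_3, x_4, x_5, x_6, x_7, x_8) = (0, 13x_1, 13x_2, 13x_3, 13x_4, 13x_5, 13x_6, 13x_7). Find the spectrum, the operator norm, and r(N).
sigma(N) = {0}; ||N|| = 13; r(N) = 0. (N is nilpotent with N^8 = 0.)

On C^8, N is a strictly lower-triangular matrix with 13 on the subdiagonal and zeros elsewhere, so its characteristic polynomial is lambda^8 and every eigenvalue is 0: sigma(N) = {0}. For the operator norm, N e_i = 13e_{i+1} for i = 1, ..., 7 and N e_8 = 0, so the singular values of N are 13 (with multiplicity 7) and 0; hence ||N|| = 13. The spectral radius r(N) = max|lambda| = 0. Note ||N|| > r(N) — characteristic of non-normal nilpotent operators. Indeed N^8 = 0.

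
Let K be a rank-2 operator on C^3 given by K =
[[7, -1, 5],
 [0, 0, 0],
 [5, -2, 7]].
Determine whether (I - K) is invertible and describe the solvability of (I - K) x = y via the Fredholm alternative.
(I - K) is invertible (det(I - K) = 11 ≠ 0), so for every y in C^3 the equation (I - K) x = y has a unique solution.

K has rank 2 and factors as K = U V^T = u1 v1^T + u2 v2^T with u1 = (3, 0, 3), v1 = (1, -1, 3), u2 = (2, 0, 1), v2 = (2, 1, -2) (multiplying out reproduces the displayed K). The nonzero eigenvalues of U V^T coincide with those of the 2 x 2 matrix G = V^T U = [[v1·u1, v1·u2], [v2·u1, v2·u2]] = [[12, 5], [0, 2]], and by the Sylvester determinant identity det(I_3 - U V^T) = det(I_2 - V^T U) = det([[-11, -5], [0, -1]]) = (-11)(-1) - (-5)(0) = 11. (Direct check: I - K =
[[-6, 1, -5],
 [0, 1, 0],
 [-5, 2, -6]]
has determinant 11.) The finite-dimensional Fredholm alternative says: either (I - K) is invertible, or ker(I - K) ≠ {0} and then range(I - K) = ker((I - K)^*)^⊥, with dim ker(I - K) = dim ker((I - K)^*). Since det(I - K) ≠ 0, 1 is not an eigenvalue of K and ker(I - K) = {0}, so we are in the first case: for every y there is a unique x = (I - K)^(-1) y. (Explicitly, by the Woodbury identity, (I - U V^T)^(-1) = I + U (I_2 - G)^(-1) V^T.)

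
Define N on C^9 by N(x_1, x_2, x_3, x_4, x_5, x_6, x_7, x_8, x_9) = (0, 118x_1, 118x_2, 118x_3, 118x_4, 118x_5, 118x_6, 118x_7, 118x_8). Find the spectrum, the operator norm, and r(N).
sigma(N) = {0}; ||N|| = 118; r(N) = 0. (N is nilpotent with N^9 = 0.)

On C^9, N is a strictly lower-triangular matrix with 118 on the subdiagonal and zeros elsewhere, so its characteristic polynomial is lambda^9 and every eigenvalue is 0: sigma(N) = {0}. For the operator norm, N e_i = 118e_{i+1} for i = 1, ..., 8 and N e_9 = 0, so the singular values of N are 118 (with multiplicity 8) and 0; hence ||N|| = 118. The spectral radius r(N) = max|lambda| = 0. Note ||N|| > r(N) — characteristic of non-normal nilpotent operators. Indeed N^9 = 0.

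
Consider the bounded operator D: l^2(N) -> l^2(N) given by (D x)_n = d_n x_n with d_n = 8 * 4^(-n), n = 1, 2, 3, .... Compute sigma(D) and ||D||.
sigma(D) = {8 * 4^(-n) : n ≥ 1} ∪ {0}; ||D|| = 2

A bounded diagonal operator on l^2 with diagonal entries d_n has spectrum equal to the closure of {d_n : n ≥ 1}: every d_n is an eigenvalue (with eigenvector e_n), so {d_n} ⊂ sigma(D); the spectrum is closed, so its closure is too; and for lambda not in the closure, (D - lambda I) has bounded inverse (the diagonal entries 1/(d_n - lambda) are bounded). For our sequence d_n = 8 * 4^(-n), n = 1, 2, 3, ...:
  - {d_n} = {8 * 4^(-n) : n ≥ 1}; the only limit point is 0
  - closure = {8 * 4^(-n) : n ≥ 1} ∪ {0}
For the norm: a diagonal operator has ||D|| = sup_n |d_n|. Here d_n = 8 * 4^(-n) is positive and decreasing, so sup_n |d_n| = d_1 = 8/4 = 2. So ||D|| = 2.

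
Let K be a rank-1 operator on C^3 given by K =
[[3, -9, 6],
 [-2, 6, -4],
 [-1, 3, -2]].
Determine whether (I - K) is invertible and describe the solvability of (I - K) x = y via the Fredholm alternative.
(I - K) is invertible (det(I - K) = -6 ≠ 0), so for every y in C^3 the equation (I - K) x = y has a unique solution.

K has rank 1, so it is an outer product K = u v^T: every row of K is a multiple of one row vector. Reading off the entries, u = (3, -2, -1) and v = (1, -3, 2) (row i of K equals u_i·v^T). A rank-one matrix u v^T satisfies K u = u (v·u) and kills the (2)-dimensional subspace v^⊥, so its characteristic polynomial is lambda^2 (lambda - v·u) with v·u = tr K = 7. Hence the eigenvalues of I - K are 1 (multiplicity 2) and 1 - (7) = -6, so det(I - K) = -6. (Direct check: I - K =
[[-2, 9, -6],
 [2, -5, 4],
 [1, -3, 3]]
has determinant -6.) The finite-dimensional Fredholm alternative says: either (I - K) is invertible, or ker(I - K) ≠ {0} and then range(I - K) = ker((I - K)^*)^⊥, with dim ker(I - K) = dim ker((I - K)^*). Since det(I - K) ≠ 0, 1 is not an eigenvalue of K and ker(I - K) = {0}, so we are in the first case: for every y there is a unique x = (I - K)^(-1) y. Explicitly, by the Sherman–Morrison formula, (I - u v^T)^(-1) = I + u v^T/(1 - v·u), i.e. (I - K)^(-1) = I + K/(-6).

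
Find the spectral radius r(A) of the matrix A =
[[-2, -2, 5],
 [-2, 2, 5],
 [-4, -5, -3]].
r(A) ≈ 6.9387

The eigenvalues of A are the roots of its characteristic polynomial. With M = A (coefficients from the trace, the sum of principal 2x2 minors, and det A):
  p(λ) = det(λ I - M) = λ^3 + 3λ^2 + 37λ - 104.
No integer candidate from the rational root theorem (±divisors of 104) is a root, so the roots are irrational. The cubic discriminant is Δ = -678883 < 0, so there is one real root and a complex-conjugate pair. p(2) = -10 and p(3) = 61 have opposite signs, so a root lies in (2, 3); Newton's method refines it to λ ≈ 2.1601. Dividing out (λ - (2.1601)) leaves approximately λ^2 + 5.1601λ + 48.1462. For λ^2 + 5.1601λ + 48.1462 the discriminant is -165.9584. It is negative, so the remaining roots are the complex-conjugate pair λ ≈ -2.58 ± 6.4412i. Their product equals the constant term, so |λ|^2 ≈ 48.1462 and |λ| ≈ 6.9387.
Thus the eigenvalues (to 4 decimals) are 2.1601 (modulus 2.1601); -2.58 ± 6.4412i (modulus 6.9387). The spectral radius is the largest modulus: r(A) ≈ 6.9387. (Cross-check: r(A) ≤ ||A||_2 ≈ 8.1169; equality holds whenever A is normal, though it can also hold for some non-normal A.)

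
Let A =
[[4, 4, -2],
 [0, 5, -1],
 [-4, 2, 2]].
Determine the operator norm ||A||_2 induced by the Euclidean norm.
||A||_2 ≈ 7.3686 (= sqrt(largest eigenvalue of A^T A))

||A||_2 = sigma_max(A) = sqrt(lambda_max(A^T A)). Form the symmetric matrix M = A^T A =
[[32, 8, -16],
 [8, 45, -9],
 [-16, -9, 9]].
Its characteristic polynomial (trace, sum of principal 2x2 minors, determinant of M give the coefficients) is
  p(λ) = det(λ I - M) = λ^3 - 86λ^2 + 1732λ - 576.
No integer candidate from the rational root theorem (±divisors of 576) is a root, so the roots are irrational. The cubic discriminant is Δ = 1473820992 > 0, so there are three distinct real roots. p(0) = -576 and p(1) = 1071 have opposite signs, so a root lies in (0, 1); Newton's method refines it to λ ≈ 0.3382. p(31) = 261 and p(32) = -448 have opposite signs, so a root lies in (31, 32); Newton's method refines it to λ ≈ 31.3654. p(54) = -360 and p(55) = 909 have opposite signs, so a root lies in (54, 55); Newton's method refines it to λ ≈ 54.2964. Check (Vieta): the three roots sum to 86, matching tr M = 86.
So the eigenvalues of A^T A are ≈ 0.3382, 31.3654, 54.2964 (all ≥ 0, as they must be for A^T A). The largest is λ_max ≈ 54.2964, hence ||A||_2 = sqrt(λ_max) ≈ 7.3686.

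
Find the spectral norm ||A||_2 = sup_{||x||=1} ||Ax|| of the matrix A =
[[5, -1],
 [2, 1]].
||A||_2 = sqrt((31 + sqrt(765))/2) ≈ 5.4157 (= sqrt(largest eigenvalue of A^T A))

||A||_2 = sigma_max(A) = sqrt(lambda_max(A^T A)). Form the symmetric matrix M = A^T A =
[[29, -3],
 [-3, 2]].
Its characteristic polynomial (trace, determinant of M give the coefficients) is
  p(λ) = det(λ I - M) = λ^2 - 31λ + 49.
For λ^2 - 31λ + 49 the discriminant is 765. It is nonnegative but not a perfect square, so the roots are real and irrational: λ = (31 ± sqrt(765))/2 ≈ 29.3293, 1.6707.
So the eigenvalues of A^T A are ≈ 1.6707, 29.3293 (all ≥ 0, as they must be for A^T A). The largest is λ_max = (31 + sqrt(765))/2 ≈ 29.3293, hence ||A||_2 = sqrt(λ_max) = sqrt((31 + sqrt(765))/2) ≈ 5.4157.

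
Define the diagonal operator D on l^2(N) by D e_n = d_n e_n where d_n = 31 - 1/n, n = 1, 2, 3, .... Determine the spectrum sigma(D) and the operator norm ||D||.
sigma(D) = {31 - 1/n : n ≥ 1} ∪ {31}; ||D|| = 31

A bounded diagonal operator on l^2 with diagonal entries d_n has spectrum equal to the closure of {d_n : n ≥ 1}: every d_n is an eigenvalue (with eigenvector e_n), so {d_n} ⊂ sigma(D); the spectrum is closed, so its closure is too; and for lambda not in the closure, (D - lambda I) has bounded inverse (the diagonal entries 1/(d_n - lambda) are bounded). For our sequence d_n = 31 - 1/n, n = 1, 2, 3, ...:
  - {d_n} = {31 - 1/n : n ≥ 1}; the only limit point is 31
  - closure = {31 - 1/n : n ≥ 1} ∪ {31}
For the norm: a diagonal operator has ||D|| = sup_n |d_n|. Here d_n = 31 - 1/n increases monotonically from d_1 = 30 toward 31, with all terms in [30, 31); so sup_n |d_n| = 31 (the supremum is the limit, not attained). So ||D|| = 31.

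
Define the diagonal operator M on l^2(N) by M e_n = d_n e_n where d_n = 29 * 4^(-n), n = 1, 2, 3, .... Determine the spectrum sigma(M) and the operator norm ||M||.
sigma(M) = {29 * 4^(-n) : n ≥ 1} ∪ {0}; ||M|| = 29/4

A bounded diagonal operator on l^2 with diagonal entries d_n has spectrum equal to the closure of {d_n : n ≥ 1}: every d_n is an eigenvalue (with eigenvector e_n), so {d_n} ⊂ sigma(M); the spectrum is closed, so its closure is too; and for lambda not in the closure, (M - lambda I) has bounded inverse (the diagonal entries 1/(d_n - lambda) are bounded). For our sequence d_n = 29 * 4^(-n), n = 1, 2, 3, ...:
  - {d_n} = {29 * 4^(-n) : n ≥ 1}; the only limit point is 0
  - closure = {29 * 4^(-n) : n ≥ 1} ∪ {0}
For the norm: a diagonal operator has ||M|| = sup_n |d_n|. Here d_n = 29 * 4^(-n) is positive and decreasing, so sup_n |d_n| = d_1 = 29/4. So ||M|| = 29/4.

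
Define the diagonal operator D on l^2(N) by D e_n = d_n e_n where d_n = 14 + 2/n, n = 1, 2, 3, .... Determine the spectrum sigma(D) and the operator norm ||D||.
sigma(D) = {14 + 2/n : n ≥ 1} ∪ {14}; ||D|| = 16

A bounded diagonal operator on l^2 with diagonal entries d_n has spectrum equal to the closure of {d_n : n ≥ 1}: every d_n is an eigenvalue (with eigenvector e_n), so {d_n} ⊂ sigma(D); the spectrum is closed, so its closure is too; and for lambda not in the closure, (D - lambda I) has bounded inverse (the diagonal entries 1/(d_n - lambda) are bounded). For our sequence d_n = 14 + 2/n, n = 1, 2, 3, ...:
  - {d_n} = {14 + 2/n : n ≥ 1}; the only limit point is 14
  - closure = {14 + 2/n : n ≥ 1} ∪ {14}
For the norm: a diagonal operator has ||D|| = sup_n |d_n|. Here d_n = 14 + 2/n is positive and decreasing, so sup_n |d_n| = d_1 = 14 + 2 = 16. So ||D|| = 16.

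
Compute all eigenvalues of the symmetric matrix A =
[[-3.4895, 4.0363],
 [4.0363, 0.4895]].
sigma(A) ≈ {-6, 3}

A is real symmetric, so its spectrum consists of real eigenvalues. Expanding the characteristic polynomial of the displayed matrix gives
  det(λ I - A) = p(λ) = λ^2 + (3)λ + (-18).
Solving p(λ) = 0 yields eigenvalues ≈ -6, 3. (A is shown rounded to 4 decimals, so these recover the underlying integer eigenvalues to within that precision.)
Verification: the trace of A = -3 equals the sum of eigenvalues -3, and det(A) ≈ -17.9998 matches the eigenvalue product -18.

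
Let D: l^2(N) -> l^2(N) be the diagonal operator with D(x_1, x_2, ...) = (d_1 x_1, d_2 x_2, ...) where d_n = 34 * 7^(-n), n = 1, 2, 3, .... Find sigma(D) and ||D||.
sigma(D) = {34 * 7^(-n) : n ≥ 1} ∪ {0}; ||D|| = 34/7

A bounded diagonal operator on l^2 with diagonal entries d_n has spectrum equal to the closure of {d_n : n ≥ 1}: every d_n is an eigenvalue (with eigenvector e_n), so {d_n} ⊂ sigma(D); the spectrum is closed, so its closure is too; and for lambda not in the closure, (D - lambda I) has bounded inverse (the diagonal entries 1/(d_n - lambda) are bounded). For our sequence d_n = 34 * 7^(-n), n = 1, 2, 3, ...:
  - {d_n} = {34 * 7^(-n) : n ≥ 1}; the only limit point is 0
  - closure = {34 * 7^(-n) : n ≥ 1} ∪ {0}
For the norm: a diagonal operator has ||D|| = sup_n |d_n|. Here d_n = 34 * 7^(-n) is positive and decreasing, so sup_n |d_n| = d_1 = 34/7. So ||D|| = 34/7.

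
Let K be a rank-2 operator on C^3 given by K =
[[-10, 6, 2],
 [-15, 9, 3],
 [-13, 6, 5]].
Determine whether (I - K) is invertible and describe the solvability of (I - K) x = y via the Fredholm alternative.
(I - K) is singular (det(I - K) = 0, i.e. 1 ∈ sigma(K)). (I - K) x = y is solvable iff y ⊥ ker((I - K)^*) = span{(-7, 6, -1)}, i.e. iff -7y_1 + 6y_2 - y_3 = 0. When solvable, x is determined up to adding multiples of (-2, -3, -2) (ker(I - K) = span{(-2, -3, -2)}, dimension 1).

K has rank 2 and factors as K = U V^T = u1 v1^T + u2 v2^T with u1 = (-2, -3, -2), v1 = (2, -3, 2), u2 = (-2, -3, -3), v2 = (3, 0, -3) (multiplying out reproduces the displayed K). The nonzero eigenvalues of U V^T coincide with those of the 2 x 2 matrix G = V^T U = [[v1·u1, v1·u2], [v2·u1, v2·u2]] = [[1, -1], [0, 3]], and by the Sylvester determinant identity det(I_3 - U V^T) = det(I_2 - V^T U) = det([[0, 1], [0, -2]]) = (0)(-2) - (1)(0) = 0. (Direct check: I - K =
[[11, -6, -2],
 [15, -8, -3],
 [13, -6, -4]]
has determinant 0.) So 1 is an eigenvalue of K and (I - K) is not invertible. The finite-dimensional Fredholm alternative says: either (I - K) is invertible, or ker(I - K) ≠ {0} and then range(I - K) = ker((I - K)^*)^⊥, with dim ker(I - K) = dim ker((I - K)^*). We are in the second case, so we compute both kernels via the 2 x 2 reduction. If (I - U V^T) x = 0 then x = U (V^T x) lies in the column space of U; writing x = U b gives U (I_2 - G) b = 0, and since u1, u2 are independent, (I_2 - G) b = 0. With I_2 - G = [[0, 1], [0, -2]] (singular, as its determinant is 0) a null vector is b = (1, 0), so ker(I - K) = span{1·u1 + (0)·u2} = span{(-2, -3, -2)}. For the adjoint, (I - K)^* = I - K^T = I - V U^T, and the same argument gives ker((I - K)^*) = {V a : (I_2 - G)^T a = 0}; (I_2 - G)^T = [[0, 0], [1, -2]] has null vector a = (-2, -1), so ker((I - K)^*) = span{-2·v1 + (-1)·v2} = span{(-7, 6, -1)}. (Both kernels are 1-dimensional, matching rank(I - K) = 2.) Therefore (I - K) x = y is solvable iff <y, (-7, 6, -1)> = 0, i.e. iff -7y_1 + 6y_2 - y_3 = 0; when solvable the solution set is the line x_p + c·(-2, -3, -2), c ∈ C.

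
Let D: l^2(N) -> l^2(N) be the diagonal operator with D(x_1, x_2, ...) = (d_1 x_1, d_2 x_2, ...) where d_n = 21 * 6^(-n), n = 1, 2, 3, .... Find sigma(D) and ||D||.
sigma(D) = {21 * 6^(-n) : n ≥ 1} ∪ {0}; ||D|| = 7/2

A bounded diagonal operator on l^2 with diagonal entries d_n has spectrum equal to the closure of {d_n : n ≥ 1}: every d_n is an eigenvalue (with eigenvector e_n), so {d_n} ⊂ sigma(D); the spectrum is closed, so its closure is too; and for lambda not in the closure, (D - lambda I) has bounded inverse (the diagonal entries 1/(d_n - lambda) are bounded). For our sequence d_n = 21 * 6^(-n), n = 1, 2, 3, ...:
  - {d_n} = {21 * 6^(-n) : n ≥ 1}; the only limit point is 0
  - closure = {21 * 6^(-n) : n ≥ 1} ∪ {0}
For the norm: a diagonal operator has ||D|| = sup_n |d_n|. Here d_n = 21 * 6^(-n) is positive and decreasing, so sup_n |d_n| = d_1 = 21/6 = 7/2. So ||D|| = 7/2.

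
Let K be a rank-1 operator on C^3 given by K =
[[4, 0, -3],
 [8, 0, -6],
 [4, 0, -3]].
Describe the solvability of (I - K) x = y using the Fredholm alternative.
(I - K) is singular (det(I - K) = 0, i.e. 1 ∈ sigma(K)). (I - K) x = y is solvable iff y ⊥ ker((I - K)^*) = span{(4, 0, -3)}, i.e. iff 4y_1 - 3y_3 = 0. When solvable, the solutions are x = y + c·(1, 2, 1), c arbitrary (ker(I - K) = span{(1, 2, 1)}, dimension 1).

K has rank 1, so it is an outer product K = u v^T: every row of K is a multiple of one row vector. Reading off the entries, u = (1, 2, 1) and v = (4, 0, -3) (row i of K equals u_i·v^T). A rank-one matrix u v^T satisfies K u = u (v·u) and kills the (2)-dimensional subspace v^⊥, so its characteristic polynomial is lambda^2 (lambda - v·u) with v·u = tr K = 1. Hence the eigenvalues of I - K are 1 (multiplicity 2) and 1 - (1) = 0, so det(I - K) = 0. (Direct check: I - K =
[[-3, 0, 3],
 [-8, 1, 6],
 [-4, 0, 4]]
has determinant 0.) So 1 is an eigenvalue of K and (I - K) is not invertible. The finite-dimensional Fredholm alternative says: either (I - K) is invertible, or ker(I - K) ≠ {0} and then range(I - K) = ker((I - K)^*)^⊥, with dim ker(I - K) = dim ker((I - K)^*). We are in the second case, so we need both kernels. Kernel of I - K: (I - K) u = u - u (v·u) = u - u = 0, so ker(I - K) = span{u} = span{(1, 2, 1)} (it is exactly 1-dimensional because rank(I - K) = 2). Kernel of the adjoint: K is real, so (I - K)^* = I - K^T = I - v u^T, and (I - v u^T) v = v - v (u·v) = 0; hence ker((I - K)^*) = span{v} = span{(4, 0, -3)}. Therefore (I - K) x = y is solvable iff <y, v> = 0, i.e. iff 4y_1 - 3y_3 = 0. When this holds, K y = u (v·y) = 0, so (I - K) y = y and x = y is a particular solution; the full solution set is the line x = y + c·u = y + c·(1, 2, 1), c ∈ C.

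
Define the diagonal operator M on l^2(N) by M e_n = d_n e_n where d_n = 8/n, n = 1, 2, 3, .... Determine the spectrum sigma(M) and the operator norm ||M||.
sigma(M) = {8/n : n ≥ 1} ∪ {0}; ||M|| = 8

A bounded diagonal operator on l^2 with diagonal entries d_n has spectrum equal to the closure of {d_n : n ≥ 1}: every d_n is an eigenvalue (with eigenvector e_n), so {d_n} ⊂ sigma(M); the spectrum is closed, so its closure is too; and for lambda not in the closure, (M - lambda I) has bounded inverse (the diagonal entries 1/(d_n - lambda) are bounded). For our sequence d_n = 8/n, n = 1, 2, 3, ...:
  - {d_n} = {8/n : n ≥ 1}; the only limit point is 0
  - closure = {8/n : n ≥ 1} ∪ {0}
For the norm: a diagonal operator has ||M|| = sup_n |d_n|. Here d_n = 8/n is positive and decreasing, so sup_n |d_n| = d_1 = 8. So ||M|| = 8.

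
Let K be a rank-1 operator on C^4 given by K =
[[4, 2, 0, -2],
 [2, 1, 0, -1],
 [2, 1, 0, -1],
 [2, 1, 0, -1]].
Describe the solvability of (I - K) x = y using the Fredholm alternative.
(I - K) is invertible (det(I - K) = -3 ≠ 0), so for every y in C^4 the equation (I - K) x = y has a unique solution.

K has rank 1, so it is an outer product K = u v^T: every row of K is a multiple of one row vector. Reading off the entries, u = (2, 1, 1, 1) and v = (2, 1, 0, -1) (row i of K equals u_i·v^T). A rank-one matrix u v^T satisfies K u = u (v·u) and kills the (3)-dimensional subspace v^⊥, so its characteristic polynomial is lambda^3 (lambda - v·u) with v·u = tr K = 4. Hence the eigenvalues of I - K are 1 (multiplicity 3) and 1 - (4) = -3, so det(I - K) = -3. (Direct check: I - K =
[[-3, -2, 0, 2],
 [-2, 0, 0, 1],
 [-2, -1, 1, 1],
 [-2, -1, 0, 2]]
has determinant -3.) The finite-dimensional Fredholm alternative says: either (I - K) is invertible, or ker(I - K) ≠ {0} and then range(I - K) = ker((I - K)^*)^⊥, with dim ker(I - K) = dim ker((I - K)^*). Since det(I - K) ≠ 0, 1 is not an eigenvalue of K and ker(I - K) = {0}, so we are in the first case: for every y there is a unique x = (I - K)^(-1) y. Explicitly, by the Sherman–Morrison formula, (I - u v^T)^(-1) = I + u v^T/(1 - v·u), i.e. (I - K)^(-1) = I + K/(-3).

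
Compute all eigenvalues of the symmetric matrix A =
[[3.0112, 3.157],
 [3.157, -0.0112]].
sigma(A) ≈ {-2, 5}

A is real symmetric, so its spectrum consists of real eigenvalues. Expanding the characteristic polynomial of the displayed matrix gives
  det(λ I - A) = p(λ) = λ^2 + (-3)λ + (-10).
Solving p(λ) = 0 yields eigenvalues ≈ -2, 5. (A is shown rounded to 4 decimals, so these recover the underlying integer eigenvalues to within that precision.)
Verification: the trace of A = 3 equals the sum of eigenvalues 3, and det(A) ≈ -10.0004 matches the eigenvalue product -10.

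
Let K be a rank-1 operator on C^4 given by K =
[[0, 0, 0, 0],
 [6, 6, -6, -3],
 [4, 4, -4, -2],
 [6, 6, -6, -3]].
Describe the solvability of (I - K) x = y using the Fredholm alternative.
(I - K) is invertible (det(I - K) = 2 ≠ 0), so for every y in C^4 the equation (I - K) x = y has a unique solution.

K has rank 1, so it is an outer product K = u v^T: every row of K is a multiple of one row vector. Reading off the entries, u = (0, -3, -2, -3) and v = (-2, -2, 2, 1) (row i of K equals u_i·v^T). A rank-one matrix u v^T satisfies K u = u (v·u) and kills the (3)-dimensional subspace v^⊥, so its characteristic polynomial is lambda^3 (lambda - v·u) with v·u = tr K = -1. Hence the eigenvalues of I - K are 1 (multiplicity 3) and 1 - (-1) = 2, so det(I - K) = 2. (Direct check: I - K =
[[1, 0, 0, 0],
 [-6, -5, 6, 3],
 [-4, -4, 5, 2],
 [-6, -6, 6, 4]]
has determinant 2.) The finite-dimensional Fredholm alternative says: either (I - K) is invertible, or ker(I - K) ≠ {0} and then range(I - K) = ker((I - K)^*)^⊥, with dim ker(I - K) = dim ker((I - K)^*). Since det(I - K) ≠ 0, 1 is not an eigenvalue of K and ker(I - K) = {0}, so we are in the first case: for every y there is a unique x = (I - K)^(-1) y. Explicitly, by the Sherman–Morrison formula, (I - u v^T)^(-1) = I + u v^T/(1 - v·u), i.e. (I - K)^(-1) = I + K/(2).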